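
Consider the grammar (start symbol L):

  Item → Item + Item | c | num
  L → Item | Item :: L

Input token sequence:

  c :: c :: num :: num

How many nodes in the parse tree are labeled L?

[L [Item c] :: [L [Item c] :: [L [Item num] :: [L [Item num]]]]]

4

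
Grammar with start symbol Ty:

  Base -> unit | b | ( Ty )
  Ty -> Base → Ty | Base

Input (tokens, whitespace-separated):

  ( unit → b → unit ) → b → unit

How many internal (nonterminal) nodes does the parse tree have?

[Ty [Base ( [Ty [Base unit] → [Ty [Base b] → [Ty [Base unit]]]] )] → [Ty [Base b] → [Ty [Base unit]]]]

12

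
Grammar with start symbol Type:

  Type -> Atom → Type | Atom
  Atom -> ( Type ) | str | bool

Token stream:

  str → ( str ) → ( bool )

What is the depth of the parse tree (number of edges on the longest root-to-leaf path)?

[Type [Atom str] → [Type [Atom ( [Type [Atom str]] )] → [Type [Atom ( [Type [Atom bool]] )]]]]

6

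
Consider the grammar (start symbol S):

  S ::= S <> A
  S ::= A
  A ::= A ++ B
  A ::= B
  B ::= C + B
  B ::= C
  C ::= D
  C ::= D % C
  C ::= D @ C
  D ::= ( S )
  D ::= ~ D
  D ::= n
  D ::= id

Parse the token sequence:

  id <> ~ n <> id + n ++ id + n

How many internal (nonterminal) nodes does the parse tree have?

[S [S [S [A [B [C [D id]]]]] <> [A [B [C [D ~ [D n]]]]]] <> [A [A [B [C [D id]] + [B [C [D n]]]]] ++ [B [C [D id]] + [B [C [D n]]]]]]

26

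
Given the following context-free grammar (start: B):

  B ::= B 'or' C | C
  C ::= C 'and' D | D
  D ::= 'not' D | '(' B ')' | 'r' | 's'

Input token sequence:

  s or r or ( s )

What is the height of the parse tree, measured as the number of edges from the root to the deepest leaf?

6

[B [B [B [C [D s]]] or [C [D r]]] or [C [D ( [B [C [D s]]] )]]]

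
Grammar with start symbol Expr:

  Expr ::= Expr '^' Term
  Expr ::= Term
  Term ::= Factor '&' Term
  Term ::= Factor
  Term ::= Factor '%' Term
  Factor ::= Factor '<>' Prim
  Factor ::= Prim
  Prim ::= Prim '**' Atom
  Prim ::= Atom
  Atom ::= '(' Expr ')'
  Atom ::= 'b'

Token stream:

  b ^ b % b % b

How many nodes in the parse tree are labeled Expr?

[Expr [Expr [Term [Factor [Prim [Atom b]]]]] ^ [Term [Factor [Prim [Atom b]]] % [Term [Factor [Prim [Atom b]]] % [Term [Factor [Prim [Atom b]]]]]]]

2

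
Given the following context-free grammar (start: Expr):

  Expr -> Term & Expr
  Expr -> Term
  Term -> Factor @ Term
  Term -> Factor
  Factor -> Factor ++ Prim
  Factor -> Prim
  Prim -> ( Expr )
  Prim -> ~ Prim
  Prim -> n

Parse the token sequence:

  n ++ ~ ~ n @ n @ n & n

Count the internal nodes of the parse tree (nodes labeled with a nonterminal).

18

[Expr [Term [Factor [Factor [Prim n]] ++ [Prim ~ [Prim ~ [Prim n]]]] @ [Term [Factor [Prim n]] @ [Term [Factor [Prim n]]]]] & [Expr [Term [Factor [Prim n]]]]]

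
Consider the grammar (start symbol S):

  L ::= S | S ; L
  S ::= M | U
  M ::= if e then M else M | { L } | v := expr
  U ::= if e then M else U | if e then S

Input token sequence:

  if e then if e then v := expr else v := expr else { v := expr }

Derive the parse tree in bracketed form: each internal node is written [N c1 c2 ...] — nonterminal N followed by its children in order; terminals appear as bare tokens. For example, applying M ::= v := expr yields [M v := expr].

S
M
if e then M else M
if e then if e then M else M else M
if e then if e then v := expr else M else M
if e then if e then v := expr else v := expr else M
if e then if e then v := expr else v := expr else { L }
if e then if e then v := expr else v := expr else { S }
if e then if e then v := expr else v := expr else { M }
if e then if e then v := expr else v := expr else { v := expr }

[S [M if e then [M if e then [M v := expr] else [M v := expr]] else [M { [L [S [M v := expr]]] }]]]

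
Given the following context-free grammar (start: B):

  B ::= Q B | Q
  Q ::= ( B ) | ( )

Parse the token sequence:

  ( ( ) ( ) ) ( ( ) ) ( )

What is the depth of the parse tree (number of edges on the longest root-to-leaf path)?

[B [Q ( [B [Q ( )] [B [Q ( )]]] )] [B [Q ( [B [Q ( )]] )] [B [Q ( )]]]]

5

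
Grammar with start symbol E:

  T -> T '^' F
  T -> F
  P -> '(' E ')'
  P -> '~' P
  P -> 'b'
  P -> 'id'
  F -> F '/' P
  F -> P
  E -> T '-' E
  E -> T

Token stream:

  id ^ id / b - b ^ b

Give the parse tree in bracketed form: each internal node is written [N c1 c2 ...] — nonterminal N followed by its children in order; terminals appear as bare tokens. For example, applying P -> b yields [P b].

[E [T [T [F [P id]]] ^ [F [F [P id]] / [P b]]] - [E [T [T [F [P b]]] ^ [F [P b]]]]]

E
T - E
T ^ F - E
F ^ F - E
P ^ F - E
id ^ F - E
id ^ F / P - E
id ^ P / P - E
id ^ id / P - E
id ^ id / b - E
id ^ id / b - T
id ^ id / b - T ^ F
id ^ id / b - F ^ F
id ^ id / b - P ^ F
id ^ id / b - b ^ F
id ^ id / b - b ^ P
id ^ id / b - b ^ b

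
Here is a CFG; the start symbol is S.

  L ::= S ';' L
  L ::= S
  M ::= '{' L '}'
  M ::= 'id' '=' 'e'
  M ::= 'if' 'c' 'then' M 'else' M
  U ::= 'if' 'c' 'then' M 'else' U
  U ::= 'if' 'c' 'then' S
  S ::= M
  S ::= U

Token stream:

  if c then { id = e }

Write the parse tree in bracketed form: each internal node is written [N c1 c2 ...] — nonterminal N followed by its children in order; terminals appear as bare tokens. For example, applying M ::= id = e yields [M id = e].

[S [U if c then [S [M { [L [S [M id = e]]] }]]]]

S
U
if c then S
if c then M
if c then { L }
if c then { S }
if c then { M }
if c then { id = e }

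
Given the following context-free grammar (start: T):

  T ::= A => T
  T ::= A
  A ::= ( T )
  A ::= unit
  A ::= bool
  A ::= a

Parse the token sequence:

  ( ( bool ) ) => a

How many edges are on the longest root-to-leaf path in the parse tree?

[T [A ( [T [A ( [T [A bool]] )]] )] => [T [A a]]]

6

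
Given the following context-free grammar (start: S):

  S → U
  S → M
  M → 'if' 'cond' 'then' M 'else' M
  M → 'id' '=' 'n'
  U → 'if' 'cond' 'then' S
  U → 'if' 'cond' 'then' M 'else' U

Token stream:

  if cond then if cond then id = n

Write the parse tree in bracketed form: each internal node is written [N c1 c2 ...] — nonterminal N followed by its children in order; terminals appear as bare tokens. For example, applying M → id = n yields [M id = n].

[S [U if cond then [S [U if cond then [S [M id = n]]]]]]

S
U
if cond then S
if cond then U
if cond then if cond then S
if cond then if cond then M
if cond then if cond then id = n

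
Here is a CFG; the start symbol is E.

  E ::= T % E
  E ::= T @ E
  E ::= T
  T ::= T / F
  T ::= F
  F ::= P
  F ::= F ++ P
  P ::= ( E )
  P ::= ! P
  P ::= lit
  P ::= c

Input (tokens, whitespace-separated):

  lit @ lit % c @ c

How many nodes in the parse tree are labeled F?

[E [T [F [P lit]]] @ [E [T [F [P lit]]] % [E [T [F [P c]]] @ [E [T [F [P c]]]]]]]

4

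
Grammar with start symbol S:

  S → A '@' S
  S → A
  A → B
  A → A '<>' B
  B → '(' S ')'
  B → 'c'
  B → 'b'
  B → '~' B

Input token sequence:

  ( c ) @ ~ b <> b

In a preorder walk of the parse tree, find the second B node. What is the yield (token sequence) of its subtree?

[S [A [B ( [S [A [B c]]] )]] @ [S [A [A [B ~ [B b]]] <> [B b]]]]

c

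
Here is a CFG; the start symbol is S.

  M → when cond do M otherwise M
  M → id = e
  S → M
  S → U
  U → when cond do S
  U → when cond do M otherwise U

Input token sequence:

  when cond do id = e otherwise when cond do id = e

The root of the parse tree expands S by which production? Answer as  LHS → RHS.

[S [U when cond do [M id = e] otherwise [U when cond do [S [M id = e]]]]]

S → U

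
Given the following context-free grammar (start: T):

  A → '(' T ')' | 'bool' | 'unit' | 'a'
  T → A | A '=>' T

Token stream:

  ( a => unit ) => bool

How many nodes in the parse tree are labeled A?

[T [A ( [T [A a] => [T [A unit]]] )] => [T [A bool]]]

4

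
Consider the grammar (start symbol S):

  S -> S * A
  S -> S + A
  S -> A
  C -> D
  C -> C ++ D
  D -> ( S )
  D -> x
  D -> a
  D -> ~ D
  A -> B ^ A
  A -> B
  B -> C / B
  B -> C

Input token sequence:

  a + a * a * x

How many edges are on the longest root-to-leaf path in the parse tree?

8

[S [S [S [S [A [B [C [D a]]]]] + [A [B [C [D a]]]]] * [A [B [C [D a]]]]] * [A [B [C [D x]]]]]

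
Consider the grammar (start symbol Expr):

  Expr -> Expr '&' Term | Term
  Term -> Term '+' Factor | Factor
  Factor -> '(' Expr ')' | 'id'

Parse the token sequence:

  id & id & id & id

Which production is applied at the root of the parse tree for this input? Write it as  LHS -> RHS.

Expr -> Expr '&' Term

[Expr [Expr [Expr [Expr [Term [Factor id]]] & [Term [Factor id]]] & [Term [Factor id]]] & [Term [Factor id]]]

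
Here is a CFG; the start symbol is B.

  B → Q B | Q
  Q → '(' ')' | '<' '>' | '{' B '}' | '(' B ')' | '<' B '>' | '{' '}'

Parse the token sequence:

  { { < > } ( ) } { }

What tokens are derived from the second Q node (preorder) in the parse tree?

[B [Q { [B [Q { [B [Q < >]] }] [B [Q ( )]]] }] [B [Q { }]]]

{ < > }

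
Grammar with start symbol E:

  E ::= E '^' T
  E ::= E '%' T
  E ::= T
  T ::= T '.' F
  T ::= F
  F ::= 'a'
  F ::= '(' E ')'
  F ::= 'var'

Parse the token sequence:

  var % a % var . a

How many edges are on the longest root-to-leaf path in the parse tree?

5

[E [E [E [T [F var]]] % [T [F a]]] % [T [T [F var]] . [F a]]]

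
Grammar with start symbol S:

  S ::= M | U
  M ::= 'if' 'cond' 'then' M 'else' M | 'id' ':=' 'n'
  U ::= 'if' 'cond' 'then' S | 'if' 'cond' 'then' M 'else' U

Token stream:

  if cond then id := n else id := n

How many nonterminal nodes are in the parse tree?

[S [M if cond then [M id := n] else [M id := n]]]

4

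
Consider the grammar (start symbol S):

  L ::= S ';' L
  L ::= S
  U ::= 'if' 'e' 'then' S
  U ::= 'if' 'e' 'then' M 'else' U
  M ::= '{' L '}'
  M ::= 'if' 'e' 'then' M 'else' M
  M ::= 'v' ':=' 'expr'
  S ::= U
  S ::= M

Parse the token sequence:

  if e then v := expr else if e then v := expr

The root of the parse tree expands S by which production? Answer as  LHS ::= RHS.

[S [U if e then [M v := expr] else [U if e then [S [M v := expr]]]]]

S ::= U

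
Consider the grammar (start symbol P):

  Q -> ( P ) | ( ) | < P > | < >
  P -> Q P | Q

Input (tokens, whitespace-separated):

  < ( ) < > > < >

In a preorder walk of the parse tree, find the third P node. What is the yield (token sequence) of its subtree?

[P [Q < [P [Q ( )] [P [Q < >]]] >] [P [Q < >]]]

< >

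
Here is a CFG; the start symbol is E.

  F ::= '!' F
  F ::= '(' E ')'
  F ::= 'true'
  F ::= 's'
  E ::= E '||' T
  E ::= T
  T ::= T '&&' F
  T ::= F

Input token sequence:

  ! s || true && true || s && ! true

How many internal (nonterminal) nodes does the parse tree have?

15

[E [E [E [T [F ! [F s]]]] || [T [T [F true]] && [F true]]] || [T [T [F s]] && [F ! [F true]]]]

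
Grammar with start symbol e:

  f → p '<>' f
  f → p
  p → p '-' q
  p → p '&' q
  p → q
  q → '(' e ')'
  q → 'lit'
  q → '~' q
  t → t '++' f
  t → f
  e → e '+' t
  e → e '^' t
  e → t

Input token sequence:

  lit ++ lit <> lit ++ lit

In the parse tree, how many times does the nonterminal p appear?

4

[e [t [t [t [f [p [q lit]]]] ++ [f [p [q lit]] <> [f [p [q lit]]]]] ++ [f [p [q lit]]]]]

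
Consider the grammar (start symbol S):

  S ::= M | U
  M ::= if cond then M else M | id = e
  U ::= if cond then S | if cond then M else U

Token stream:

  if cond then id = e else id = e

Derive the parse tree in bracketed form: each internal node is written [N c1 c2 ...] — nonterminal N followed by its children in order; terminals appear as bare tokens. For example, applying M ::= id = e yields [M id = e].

[S [M if cond then [M id = e] else [M id = e]]]

S
M
if cond then M else M
if cond then id = e else M
if cond then id = e else id = e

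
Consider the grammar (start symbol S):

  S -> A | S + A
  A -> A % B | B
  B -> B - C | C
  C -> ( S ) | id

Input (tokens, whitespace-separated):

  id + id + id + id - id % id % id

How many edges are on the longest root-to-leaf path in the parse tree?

7

[S [S [S [S [A [B [C id]]]] + [A [B [C id]]]] + [A [B [C id]]]] + [A [A [A [B [B [C id]] - [C id]]] % [B [C id]]] % [B [C id]]]]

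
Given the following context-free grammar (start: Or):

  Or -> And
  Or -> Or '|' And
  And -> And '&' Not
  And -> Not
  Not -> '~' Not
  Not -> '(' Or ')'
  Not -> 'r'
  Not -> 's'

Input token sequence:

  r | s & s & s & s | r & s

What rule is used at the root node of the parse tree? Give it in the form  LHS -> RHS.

[Or [Or [Or [And [Not r]]] | [And [And [And [And [Not s]] & [Not s]] & [Not s]] & [Not s]]] | [And [And [Not r]] & [Not s]]]

Or -> Or '|' And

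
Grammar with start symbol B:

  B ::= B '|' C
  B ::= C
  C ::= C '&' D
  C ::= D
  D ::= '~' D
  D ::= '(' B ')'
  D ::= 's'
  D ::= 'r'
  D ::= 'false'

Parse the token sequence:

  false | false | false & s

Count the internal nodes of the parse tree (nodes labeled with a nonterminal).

[B [B [B [C [D false]]] | [C [D false]]] | [C [C [D false]] & [D s]]]

11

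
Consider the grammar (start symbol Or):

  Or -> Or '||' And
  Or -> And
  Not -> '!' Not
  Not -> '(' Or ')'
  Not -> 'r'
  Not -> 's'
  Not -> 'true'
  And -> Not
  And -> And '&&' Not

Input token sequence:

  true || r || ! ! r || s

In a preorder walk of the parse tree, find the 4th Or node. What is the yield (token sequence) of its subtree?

[Or [Or [Or [Or [And [Not true]]] || [And [Not r]]] || [And [Not ! [Not ! [Not r]]]]] || [And [Not s]]]

true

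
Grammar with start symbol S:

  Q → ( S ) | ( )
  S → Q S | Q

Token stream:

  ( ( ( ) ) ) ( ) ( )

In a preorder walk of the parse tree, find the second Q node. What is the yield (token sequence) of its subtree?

[S [Q ( [S [Q ( [S [Q ( )]] )]] )] [S [Q ( )] [S [Q ( )]]]]

( ( ) )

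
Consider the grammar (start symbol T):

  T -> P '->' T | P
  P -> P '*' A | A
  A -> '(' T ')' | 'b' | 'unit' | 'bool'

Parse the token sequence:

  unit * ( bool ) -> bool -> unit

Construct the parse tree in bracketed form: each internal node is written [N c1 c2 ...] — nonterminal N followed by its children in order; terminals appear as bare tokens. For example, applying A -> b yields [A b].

T
P -> T
P * A -> T
A * A -> T
unit * A -> T
unit * ( T ) -> T
unit * ( P ) -> T
unit * ( A ) -> T
unit * ( bool ) -> T
unit * ( bool ) -> P -> T
unit * ( bool ) -> A -> T
unit * ( bool ) -> bool -> T
unit * ( bool ) -> bool -> P
unit * ( bool ) -> bool -> A
unit * ( bool ) -> bool -> unit

[T [P [P [A unit]] * [A ( [T [P [A bool]]] )]] -> [T [P [A bool]] -> [T [P [A unit]]]]]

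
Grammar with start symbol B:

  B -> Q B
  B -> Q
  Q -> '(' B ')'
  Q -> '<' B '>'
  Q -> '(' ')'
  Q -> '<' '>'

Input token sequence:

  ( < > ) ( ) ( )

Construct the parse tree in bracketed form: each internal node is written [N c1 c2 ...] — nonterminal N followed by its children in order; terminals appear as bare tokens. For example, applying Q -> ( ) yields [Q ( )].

B
Q B
( B ) B
( Q ) B
( < > ) B
( < > ) Q B
( < > ) ( ) B
( < > ) ( ) Q
( < > ) ( ) ( )

[B [Q ( [B [Q < >]] )] [B [Q ( )] [B [Q ( )]]]]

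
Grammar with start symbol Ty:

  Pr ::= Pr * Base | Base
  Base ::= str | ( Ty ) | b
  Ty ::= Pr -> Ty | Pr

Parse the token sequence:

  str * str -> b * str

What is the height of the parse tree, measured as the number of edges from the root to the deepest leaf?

5

[Ty [Pr [Pr [Base str]] * [Base str]] -> [Ty [Pr [Pr [Base b]] * [Base str]]]]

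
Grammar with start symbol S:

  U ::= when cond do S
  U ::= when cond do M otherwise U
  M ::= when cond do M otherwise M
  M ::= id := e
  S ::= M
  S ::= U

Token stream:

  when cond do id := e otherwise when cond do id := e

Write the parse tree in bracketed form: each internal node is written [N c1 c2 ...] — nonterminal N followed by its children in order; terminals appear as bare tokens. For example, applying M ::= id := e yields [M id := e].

S
U
when cond do M otherwise U
when cond do id := e otherwise U
when cond do id := e otherwise when cond do S
when cond do id := e otherwise when cond do M
when cond do id := e otherwise when cond do id := e

[S [U when cond do [M id := e] otherwise [U when cond do [S [M id := e]]]]]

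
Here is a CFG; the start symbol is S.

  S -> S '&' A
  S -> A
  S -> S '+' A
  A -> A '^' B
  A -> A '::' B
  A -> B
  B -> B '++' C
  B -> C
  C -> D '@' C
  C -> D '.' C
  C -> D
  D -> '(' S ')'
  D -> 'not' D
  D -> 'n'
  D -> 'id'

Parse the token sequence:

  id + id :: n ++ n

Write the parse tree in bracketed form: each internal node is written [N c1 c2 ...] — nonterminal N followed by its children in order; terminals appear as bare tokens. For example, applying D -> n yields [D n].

[S [S [A [B [C [D id]]]]] + [A [A [B [C [D id]]]] :: [B [B [C [D n]]] ++ [C [D n]]]]]

S
S + A
A + A
B + A
C + A
D + A
id + A
id + A :: B
id + B :: B
id + C :: B
id + D :: B
id + id :: B
id + id :: B ++ C
id + id :: C ++ C
id + id :: D ++ C
id + id :: n ++ C
id + id :: n ++ D
id + id :: n ++ n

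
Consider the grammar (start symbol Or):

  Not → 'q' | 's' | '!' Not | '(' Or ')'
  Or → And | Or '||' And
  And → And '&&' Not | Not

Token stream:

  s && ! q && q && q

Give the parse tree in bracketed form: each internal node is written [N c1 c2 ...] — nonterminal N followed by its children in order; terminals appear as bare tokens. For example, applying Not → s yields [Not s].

[Or [And [And [And [And [Not s]] && [Not ! [Not q]]] && [Not q]] && [Not q]]]

Or
And
And && Not
And && Not && Not
And && Not && Not && Not
Not && Not && Not && Not
s && Not && Not && Not
s && ! Not && Not && Not
s && ! q && Not && Not
s && ! q && q && Not
s && ! q && q && q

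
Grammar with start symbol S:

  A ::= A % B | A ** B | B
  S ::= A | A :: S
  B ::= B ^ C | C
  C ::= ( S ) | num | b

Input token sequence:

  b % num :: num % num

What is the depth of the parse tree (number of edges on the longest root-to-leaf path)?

[S [A [A [B [C b]]] % [B [C num]]] :: [S [A [A [B [C num]]] % [B [C num]]]]]

6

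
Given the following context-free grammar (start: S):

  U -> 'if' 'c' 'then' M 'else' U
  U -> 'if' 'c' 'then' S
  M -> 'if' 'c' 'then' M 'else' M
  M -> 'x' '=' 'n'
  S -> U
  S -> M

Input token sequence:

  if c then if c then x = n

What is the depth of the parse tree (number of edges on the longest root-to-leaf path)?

6

[S [U if c then [S [U if c then [S [M x = n]]]]]]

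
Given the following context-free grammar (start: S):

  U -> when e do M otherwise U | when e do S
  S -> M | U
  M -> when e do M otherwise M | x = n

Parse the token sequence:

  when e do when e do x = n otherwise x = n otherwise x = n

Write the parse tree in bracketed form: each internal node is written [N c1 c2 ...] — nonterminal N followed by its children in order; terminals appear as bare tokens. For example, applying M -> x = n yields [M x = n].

S
M
when e do M otherwise M
when e do when e do M otherwise M otherwise M
when e do when e do x = n otherwise M otherwise M
when e do when e do x = n otherwise x = n otherwise M
when e do when e do x = n otherwise x = n otherwise x = n

[S [M when e do [M when e do [M x = n] otherwise [M x = n]] otherwise [M x = n]]]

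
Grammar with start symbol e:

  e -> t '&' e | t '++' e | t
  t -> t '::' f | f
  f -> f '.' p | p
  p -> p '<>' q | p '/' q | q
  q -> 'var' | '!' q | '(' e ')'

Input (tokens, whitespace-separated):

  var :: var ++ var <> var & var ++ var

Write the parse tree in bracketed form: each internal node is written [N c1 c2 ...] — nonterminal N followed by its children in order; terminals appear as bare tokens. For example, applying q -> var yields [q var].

[e [t [t [f [p [q var]]]] :: [f [p [q var]]]] ++ [e [t [f [p [p [q var]] <> [q var]]]] & [e [t [f [p [q var]]]] ++ [e [t [f [p [q var]]]]]]]]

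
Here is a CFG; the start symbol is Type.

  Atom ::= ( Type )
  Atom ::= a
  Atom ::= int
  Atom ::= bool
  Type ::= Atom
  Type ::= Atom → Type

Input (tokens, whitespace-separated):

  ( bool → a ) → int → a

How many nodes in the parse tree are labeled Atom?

5

[Type [Atom ( [Type [Atom bool] → [Type [Atom a]]] )] → [Type [Atom int] → [Type [Atom a]]]]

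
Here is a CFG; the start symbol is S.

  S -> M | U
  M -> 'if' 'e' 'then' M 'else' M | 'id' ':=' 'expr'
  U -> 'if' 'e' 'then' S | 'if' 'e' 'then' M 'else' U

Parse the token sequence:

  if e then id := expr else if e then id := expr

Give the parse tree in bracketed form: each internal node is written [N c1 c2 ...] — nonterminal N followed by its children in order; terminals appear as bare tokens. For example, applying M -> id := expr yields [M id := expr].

S
U
if e then M else U
if e then id := expr else U
if e then id := expr else if e then S
if e then id := expr else if e then M
if e then id := expr else if e then id := expr

[S [U if e then [M id := expr] else [U if e then [S [M id := expr]]]]]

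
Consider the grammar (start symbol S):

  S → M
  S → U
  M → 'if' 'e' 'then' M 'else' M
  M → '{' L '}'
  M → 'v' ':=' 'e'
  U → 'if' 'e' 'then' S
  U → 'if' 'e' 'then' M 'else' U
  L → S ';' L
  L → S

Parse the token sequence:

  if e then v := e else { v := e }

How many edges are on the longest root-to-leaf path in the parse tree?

6

[S [M if e then [M v := e] else [M { [L [S [M v := e]]] }]]]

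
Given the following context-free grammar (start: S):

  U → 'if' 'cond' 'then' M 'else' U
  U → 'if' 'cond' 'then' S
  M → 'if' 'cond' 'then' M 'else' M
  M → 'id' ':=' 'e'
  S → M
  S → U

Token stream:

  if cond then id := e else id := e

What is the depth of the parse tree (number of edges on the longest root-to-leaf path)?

3

[S [M if cond then [M id := e] else [M id := e]]]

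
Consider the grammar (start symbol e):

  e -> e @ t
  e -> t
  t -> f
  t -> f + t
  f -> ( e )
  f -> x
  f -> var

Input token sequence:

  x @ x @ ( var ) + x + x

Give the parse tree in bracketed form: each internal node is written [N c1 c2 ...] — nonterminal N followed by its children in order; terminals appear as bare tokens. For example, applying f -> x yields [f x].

[e [e [e [t [f x]]] @ [t [f x]]] @ [t [f ( [e [t [f var]]] )] + [t [f x] + [t [f x]]]]]

e
e @ t
e @ t @ t
t @ t @ t
f @ t @ t
x @ t @ t
x @ f @ t
x @ x @ t
x @ x @ f + t
x @ x @ ( e ) + t
x @ x @ ( t ) + t
x @ x @ ( f ) + t
x @ x @ ( var ) + t
x @ x @ ( var ) + f + t
x @ x @ ( var ) + x + t
x @ x @ ( var ) + x + f
x @ x @ ( var ) + x + x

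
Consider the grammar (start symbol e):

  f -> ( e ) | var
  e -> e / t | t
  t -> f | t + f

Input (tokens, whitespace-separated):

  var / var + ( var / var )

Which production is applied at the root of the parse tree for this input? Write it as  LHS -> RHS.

e -> e / t

[e [e [t [f var]]] / [t [t [f var]] + [f ( [e [e [t [f var]]] / [t [f var]]] )]]]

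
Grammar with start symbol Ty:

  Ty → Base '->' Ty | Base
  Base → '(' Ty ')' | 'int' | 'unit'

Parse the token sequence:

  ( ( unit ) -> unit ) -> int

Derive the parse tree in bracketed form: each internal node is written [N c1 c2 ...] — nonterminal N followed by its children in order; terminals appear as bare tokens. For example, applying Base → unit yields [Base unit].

Ty
Base -> Ty
( Ty ) -> Ty
( Base -> Ty ) -> Ty
( ( Ty ) -> Ty ) -> Ty
( ( Base ) -> Ty ) -> Ty
( ( unit ) -> Ty ) -> Ty
( ( unit ) -> Base ) -> Ty
( ( unit ) -> unit ) -> Ty
( ( unit ) -> unit ) -> Base
( ( unit ) -> unit ) -> int

[Ty [Base ( [Ty [Base ( [Ty [Base unit]] )] -> [Ty [Base unit]]] )] -> [Ty [Base int]]]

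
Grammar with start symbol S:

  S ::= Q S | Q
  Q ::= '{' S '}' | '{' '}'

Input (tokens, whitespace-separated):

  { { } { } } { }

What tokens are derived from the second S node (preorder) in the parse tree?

{ } { }

[S [Q { [S [Q { }] [S [Q { }]]] }] [S [Q { }]]]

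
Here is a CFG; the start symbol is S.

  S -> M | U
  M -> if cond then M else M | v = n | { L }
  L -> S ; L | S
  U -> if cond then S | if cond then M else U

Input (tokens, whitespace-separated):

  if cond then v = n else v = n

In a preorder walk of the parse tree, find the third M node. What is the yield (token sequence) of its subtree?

[S [M if cond then [M v = n] else [M v = n]]]

v = n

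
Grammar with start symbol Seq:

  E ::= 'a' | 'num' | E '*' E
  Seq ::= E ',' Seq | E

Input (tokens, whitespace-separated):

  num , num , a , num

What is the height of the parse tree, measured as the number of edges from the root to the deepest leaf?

[Seq [E num] , [Seq [E num] , [Seq [E a] , [Seq [E num]]]]]

5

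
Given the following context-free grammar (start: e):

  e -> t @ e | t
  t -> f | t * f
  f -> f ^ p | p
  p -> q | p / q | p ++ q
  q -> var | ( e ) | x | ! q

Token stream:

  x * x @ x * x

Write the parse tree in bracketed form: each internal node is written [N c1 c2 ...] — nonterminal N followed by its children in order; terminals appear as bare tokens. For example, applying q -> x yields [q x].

e
t @ e
t * f @ e
f * f @ e
p * f @ e
q * f @ e
x * f @ e
x * p @ e
x * q @ e
x * x @ e
x * x @ t
x * x @ t * f
x * x @ f * f
x * x @ p * f
x * x @ q * f
x * x @ x * f
x * x @ x * p
x * x @ x * q
x * x @ x * x

[e [t [t [f [p [q x]]]] * [f [p [q x]]]] @ [e [t [t [f [p [q x]]]] * [f [p [q x]]]]]]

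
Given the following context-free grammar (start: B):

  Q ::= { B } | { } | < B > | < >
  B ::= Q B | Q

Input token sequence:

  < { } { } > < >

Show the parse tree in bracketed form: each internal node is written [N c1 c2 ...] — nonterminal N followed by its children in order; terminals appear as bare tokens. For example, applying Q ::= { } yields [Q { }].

B
Q B
< B > B
< Q B > B
< { } B > B
< { } Q > B
< { } { } > B
< { } { } > Q
< { } { } > < >

[B [Q < [B [Q { }] [B [Q { }]]] >] [B [Q < >]]]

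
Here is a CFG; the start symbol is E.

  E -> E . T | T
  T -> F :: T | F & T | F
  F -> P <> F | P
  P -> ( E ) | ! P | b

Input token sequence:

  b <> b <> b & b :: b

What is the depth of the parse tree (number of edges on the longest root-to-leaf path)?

6

[E [T [F [P b] <> [F [P b] <> [F [P b]]]] & [T [F [P b]] :: [T [F [P b]]]]]]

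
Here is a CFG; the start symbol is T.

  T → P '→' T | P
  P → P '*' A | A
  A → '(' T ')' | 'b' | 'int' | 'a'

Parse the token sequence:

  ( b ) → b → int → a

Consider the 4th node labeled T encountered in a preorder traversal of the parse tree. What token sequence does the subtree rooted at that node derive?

[T [P [A ( [T [P [A b]]] )]] → [T [P [A b]] → [T [P [A int]] → [T [P [A a]]]]]]

int → a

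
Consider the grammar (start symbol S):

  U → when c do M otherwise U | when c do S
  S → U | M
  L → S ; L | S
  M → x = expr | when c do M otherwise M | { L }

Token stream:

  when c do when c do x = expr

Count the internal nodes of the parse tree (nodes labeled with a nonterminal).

[S [U when c do [S [U when c do [S [M x = expr]]]]]]

6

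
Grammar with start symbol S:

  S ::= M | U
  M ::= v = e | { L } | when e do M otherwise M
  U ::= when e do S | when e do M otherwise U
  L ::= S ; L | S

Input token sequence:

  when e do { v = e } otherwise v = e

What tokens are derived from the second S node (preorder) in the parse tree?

v = e

[S [M when e do [M { [L [S [M v = e]]] }] otherwise [M v = e]]]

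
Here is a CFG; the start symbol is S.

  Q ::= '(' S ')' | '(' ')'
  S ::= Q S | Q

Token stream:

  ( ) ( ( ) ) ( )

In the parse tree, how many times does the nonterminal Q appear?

[S [Q ( )] [S [Q ( [S [Q ( )]] )] [S [Q ( )]]]]

4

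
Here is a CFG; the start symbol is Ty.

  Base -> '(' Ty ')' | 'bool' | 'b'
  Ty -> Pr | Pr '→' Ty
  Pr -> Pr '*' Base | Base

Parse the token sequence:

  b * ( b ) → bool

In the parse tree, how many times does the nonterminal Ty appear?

[Ty [Pr [Pr [Base b]] * [Base ( [Ty [Pr [Base b]]] )]] → [Ty [Pr [Base bool]]]]

3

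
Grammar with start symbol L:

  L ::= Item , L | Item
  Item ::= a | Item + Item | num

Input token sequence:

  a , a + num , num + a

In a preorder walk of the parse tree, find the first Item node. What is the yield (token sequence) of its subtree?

a

[L [Item a] , [L [Item [Item a] + [Item num]] , [L [Item [Item num] + [Item a]]]]]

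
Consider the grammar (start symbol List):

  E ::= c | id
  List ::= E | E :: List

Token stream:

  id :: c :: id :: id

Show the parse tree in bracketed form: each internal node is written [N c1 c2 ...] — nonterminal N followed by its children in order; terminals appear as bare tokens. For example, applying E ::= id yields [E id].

List
E :: List
id :: List
id :: E :: List
id :: c :: List
id :: c :: E :: List
id :: c :: id :: List
id :: c :: id :: E
id :: c :: id :: id

[List [E id] :: [List [E c] :: [List [E id] :: [List [E id]]]]]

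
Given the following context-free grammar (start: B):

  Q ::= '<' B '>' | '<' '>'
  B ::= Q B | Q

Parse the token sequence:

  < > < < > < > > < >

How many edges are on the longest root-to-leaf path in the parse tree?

6

[B [Q < >] [B [Q < [B [Q < >] [B [Q < >]]] >] [B [Q < >]]]]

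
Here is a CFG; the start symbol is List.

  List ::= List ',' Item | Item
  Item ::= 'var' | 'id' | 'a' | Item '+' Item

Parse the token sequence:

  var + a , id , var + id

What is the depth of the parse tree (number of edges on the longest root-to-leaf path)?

[List [List [List [Item [Item var] + [Item a]]] , [Item id]] , [Item [Item var] + [Item id]]]

5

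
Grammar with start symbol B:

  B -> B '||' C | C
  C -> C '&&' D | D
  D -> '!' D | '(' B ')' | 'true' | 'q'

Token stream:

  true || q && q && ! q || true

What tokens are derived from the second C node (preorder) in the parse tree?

q && q && ! q

[B [B [B [C [D true]]] || [C [C [C [D q]] && [D q]] && [D ! [D q]]]] || [C [D true]]]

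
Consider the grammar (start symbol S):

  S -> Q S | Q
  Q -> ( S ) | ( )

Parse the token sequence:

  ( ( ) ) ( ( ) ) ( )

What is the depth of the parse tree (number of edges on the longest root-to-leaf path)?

5

[S [Q ( [S [Q ( )]] )] [S [Q ( [S [Q ( )]] )] [S [Q ( )]]]]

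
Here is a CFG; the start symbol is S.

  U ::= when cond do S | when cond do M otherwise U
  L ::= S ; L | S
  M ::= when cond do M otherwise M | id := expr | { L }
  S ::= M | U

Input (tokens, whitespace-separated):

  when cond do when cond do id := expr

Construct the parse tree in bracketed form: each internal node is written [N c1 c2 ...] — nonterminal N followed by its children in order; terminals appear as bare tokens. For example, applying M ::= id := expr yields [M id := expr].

[S [U when cond do [S [U when cond do [S [M id := expr]]]]]]

S
U
when cond do S
when cond do U
when cond do when cond do S
when cond do when cond do M
when cond do when cond do id := expr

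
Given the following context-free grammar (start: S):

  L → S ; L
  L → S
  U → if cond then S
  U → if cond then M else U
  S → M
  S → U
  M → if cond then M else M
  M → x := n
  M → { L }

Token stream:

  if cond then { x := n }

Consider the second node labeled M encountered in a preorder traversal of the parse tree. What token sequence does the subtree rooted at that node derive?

[S [U if cond then [S [M { [L [S [M x := n]]] }]]]]

x := n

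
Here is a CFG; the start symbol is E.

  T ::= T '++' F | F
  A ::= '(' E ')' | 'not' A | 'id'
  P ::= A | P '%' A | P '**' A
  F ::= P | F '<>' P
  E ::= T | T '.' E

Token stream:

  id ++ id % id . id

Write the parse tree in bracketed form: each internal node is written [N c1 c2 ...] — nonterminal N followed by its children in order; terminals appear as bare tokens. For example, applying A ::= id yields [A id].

[E [T [T [F [P [A id]]]] ++ [F [P [P [A id]] % [A id]]]] . [E [T [F [P [A id]]]]]]

E
T . E
T ++ F . E
F ++ F . E
P ++ F . E
A ++ F . E
id ++ F . E
id ++ P . E
id ++ P % A . E
id ++ A % A . E
id ++ id % A . E
id ++ id % id . E
id ++ id % id . T
id ++ id % id . F
id ++ id % id . P
id ++ id % id . A
id ++ id % id . id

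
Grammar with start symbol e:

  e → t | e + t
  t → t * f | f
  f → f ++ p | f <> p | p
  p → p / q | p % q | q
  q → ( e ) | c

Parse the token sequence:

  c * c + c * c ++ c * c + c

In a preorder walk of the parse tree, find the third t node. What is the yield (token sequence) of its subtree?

c * c ++ c * c

[e [e [e [t [t [f [p [q c]]]] * [f [p [q c]]]]] + [t [t [t [f [p [q c]]]] * [f [f [p [q c]]] ++ [p [q c]]]] * [f [p [q c]]]]] + [t [f [p [q c]]]]]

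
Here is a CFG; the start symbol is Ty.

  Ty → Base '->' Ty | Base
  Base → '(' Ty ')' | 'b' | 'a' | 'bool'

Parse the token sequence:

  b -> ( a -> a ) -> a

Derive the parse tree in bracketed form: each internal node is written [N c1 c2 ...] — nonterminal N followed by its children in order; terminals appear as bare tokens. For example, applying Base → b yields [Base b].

Ty
Base -> Ty
b -> Ty
b -> Base -> Ty
b -> ( Ty ) -> Ty
b -> ( Base -> Ty ) -> Ty
b -> ( a -> Ty ) -> Ty
b -> ( a -> Base ) -> Ty
b -> ( a -> a ) -> Ty
b -> ( a -> a ) -> Base
b -> ( a -> a ) -> a

[Ty [Base b] -> [Ty [Base ( [Ty [Base a] -> [Ty [Base a]]] )] -> [Ty [Base a]]]]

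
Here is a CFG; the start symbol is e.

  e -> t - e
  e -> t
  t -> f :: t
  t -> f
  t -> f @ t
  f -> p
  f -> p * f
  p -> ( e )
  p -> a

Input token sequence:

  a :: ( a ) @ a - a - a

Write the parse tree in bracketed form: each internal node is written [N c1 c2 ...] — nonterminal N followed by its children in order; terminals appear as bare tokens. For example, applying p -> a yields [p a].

[e [t [f [p a]] :: [t [f [p ( [e [t [f [p a]]]] )]] @ [t [f [p a]]]]] - [e [t [f [p a]]] - [e [t [f [p a]]]]]]

e
t - e
f :: t - e
p :: t - e
a :: t - e
a :: f @ t - e
a :: p @ t - e
a :: ( e ) @ t - e
a :: ( t ) @ t - e
a :: ( f ) @ t - e
a :: ( p ) @ t - e
a :: ( a ) @ t - e
a :: ( a ) @ f - e
a :: ( a ) @ p - e
a :: ( a ) @ a - e
a :: ( a ) @ a - t - e
a :: ( a ) @ a - f - e
a :: ( a ) @ a - p - e
a :: ( a ) @ a - a - e
a :: ( a ) @ a - a - t
a :: ( a ) @ a - a - f
a :: ( a ) @ a - a - p
a :: ( a ) @ a - a - a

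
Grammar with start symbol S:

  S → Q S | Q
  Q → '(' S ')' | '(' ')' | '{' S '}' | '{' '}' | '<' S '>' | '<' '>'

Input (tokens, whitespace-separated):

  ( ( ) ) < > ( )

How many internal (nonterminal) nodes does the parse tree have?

[S [Q ( [S [Q ( )]] )] [S [Q < >] [S [Q ( )]]]]

8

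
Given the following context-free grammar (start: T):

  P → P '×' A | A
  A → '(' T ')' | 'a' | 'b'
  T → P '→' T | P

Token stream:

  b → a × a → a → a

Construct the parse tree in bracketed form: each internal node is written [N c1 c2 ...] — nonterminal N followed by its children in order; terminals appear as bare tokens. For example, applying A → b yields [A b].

T
P → T
A → T
b → T
b → P → T
b → P × A → T
b → A × A → T
b → a × A → T
b → a × a → T
b → a × a → P → T
b → a × a → A → T
b → a × a → a → T
b → a × a → a → P
b → a × a → a → A
b → a × a → a → a

[T [P [A b]] → [T [P [P [A a]] × [A a]] → [T [P [A a]] → [T [P [A a]]]]]]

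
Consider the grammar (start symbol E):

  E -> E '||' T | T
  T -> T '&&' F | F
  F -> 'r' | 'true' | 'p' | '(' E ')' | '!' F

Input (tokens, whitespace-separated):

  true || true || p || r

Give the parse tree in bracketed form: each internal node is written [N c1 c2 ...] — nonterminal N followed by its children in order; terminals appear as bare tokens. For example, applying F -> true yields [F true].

[E [E [E [E [T [F true]]] || [T [F true]]] || [T [F p]]] || [T [F r]]]

E
E || T
E || T || T
E || T || T || T
T || T || T || T
F || T || T || T
true || T || T || T
true || F || T || T
true || true || T || T
true || true || F || T
true || true || p || T
true || true || p || F
true || true || p || r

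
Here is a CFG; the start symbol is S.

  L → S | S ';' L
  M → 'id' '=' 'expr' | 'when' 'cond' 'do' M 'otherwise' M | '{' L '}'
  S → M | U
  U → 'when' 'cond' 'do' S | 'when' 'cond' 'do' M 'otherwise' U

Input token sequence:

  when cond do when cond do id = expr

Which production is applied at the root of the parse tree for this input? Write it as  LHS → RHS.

S → U

[S [U when cond do [S [U when cond do [S [M id = expr]]]]]]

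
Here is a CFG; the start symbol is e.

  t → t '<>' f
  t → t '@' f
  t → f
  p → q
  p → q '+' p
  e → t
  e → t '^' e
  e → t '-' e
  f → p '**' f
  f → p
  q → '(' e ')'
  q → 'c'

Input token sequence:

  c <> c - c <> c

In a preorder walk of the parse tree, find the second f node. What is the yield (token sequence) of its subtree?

c

[e [t [t [f [p [q c]]]] <> [f [p [q c]]]] - [e [t [t [f [p [q c]]]] <> [f [p [q c]]]]]]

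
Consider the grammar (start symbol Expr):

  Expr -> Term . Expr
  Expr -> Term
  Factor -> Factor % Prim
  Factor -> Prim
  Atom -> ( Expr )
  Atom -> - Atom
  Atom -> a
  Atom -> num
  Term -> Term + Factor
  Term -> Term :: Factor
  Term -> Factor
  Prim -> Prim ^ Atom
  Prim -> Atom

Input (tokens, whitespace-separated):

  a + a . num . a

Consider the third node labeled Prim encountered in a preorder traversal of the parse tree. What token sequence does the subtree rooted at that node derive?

[Expr [Term [Term [Factor [Prim [Atom a]]]] + [Factor [Prim [Atom a]]]] . [Expr [Term [Factor [Prim [Atom num]]]] . [Expr [Term [Factor [Prim [Atom a]]]]]]]

num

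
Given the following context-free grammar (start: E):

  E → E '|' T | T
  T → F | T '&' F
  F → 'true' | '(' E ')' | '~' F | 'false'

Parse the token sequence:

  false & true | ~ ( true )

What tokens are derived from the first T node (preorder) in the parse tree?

[E [E [T [T [F false]] & [F true]]] | [T [F ~ [F ( [E [T [F true]]] )]]]]

false & true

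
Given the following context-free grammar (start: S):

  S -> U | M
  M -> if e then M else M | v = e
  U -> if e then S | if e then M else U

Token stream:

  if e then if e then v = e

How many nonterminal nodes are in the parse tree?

[S [U if e then [S [U if e then [S [M v = e]]]]]]

6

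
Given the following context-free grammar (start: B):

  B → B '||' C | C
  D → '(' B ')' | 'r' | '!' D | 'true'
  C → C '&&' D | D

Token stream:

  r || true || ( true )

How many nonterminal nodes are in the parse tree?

[B [B [B [C [D r]]] || [C [D true]]] || [C [D ( [B [C [D true]]] )]]]

12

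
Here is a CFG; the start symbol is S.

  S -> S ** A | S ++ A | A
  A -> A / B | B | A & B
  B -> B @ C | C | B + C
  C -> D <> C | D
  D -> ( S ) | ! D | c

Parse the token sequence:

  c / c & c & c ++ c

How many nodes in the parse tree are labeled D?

[S [S [A [A [A [A [B [C [D c]]]] / [B [C [D c]]]] & [B [C [D c]]]] & [B [C [D c]]]]] ++ [A [B [C [D c]]]]]

5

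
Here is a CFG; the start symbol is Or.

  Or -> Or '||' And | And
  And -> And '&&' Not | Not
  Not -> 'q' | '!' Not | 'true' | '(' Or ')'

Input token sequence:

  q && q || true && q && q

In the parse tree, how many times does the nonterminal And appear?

[Or [Or [And [And [Not q]] && [Not q]]] || [And [And [And [Not true]] && [Not q]] && [Not q]]]

5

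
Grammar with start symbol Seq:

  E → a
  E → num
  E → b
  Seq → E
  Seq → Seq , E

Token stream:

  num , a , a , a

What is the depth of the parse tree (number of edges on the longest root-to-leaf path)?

[Seq [Seq [Seq [Seq [E num]] , [E a]] , [E a]] , [E a]]

5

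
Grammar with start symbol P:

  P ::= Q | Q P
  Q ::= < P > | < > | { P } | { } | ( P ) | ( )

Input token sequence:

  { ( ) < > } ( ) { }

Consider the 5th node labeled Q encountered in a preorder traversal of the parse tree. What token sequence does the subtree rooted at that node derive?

[P [Q { [P [Q ( )] [P [Q < >]]] }] [P [Q ( )] [P [Q { }]]]]

{ }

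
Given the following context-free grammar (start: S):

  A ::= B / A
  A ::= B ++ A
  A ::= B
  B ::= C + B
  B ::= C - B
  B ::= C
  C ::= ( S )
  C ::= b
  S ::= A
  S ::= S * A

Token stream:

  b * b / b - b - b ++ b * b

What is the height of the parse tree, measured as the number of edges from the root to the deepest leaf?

[S [S [S [A [B [C b]]]] * [A [B [C b]] / [A [B [C b] - [B [C b] - [B [C b]]]] ++ [A [B [C b]]]]]] * [A [B [C b]]]]

8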